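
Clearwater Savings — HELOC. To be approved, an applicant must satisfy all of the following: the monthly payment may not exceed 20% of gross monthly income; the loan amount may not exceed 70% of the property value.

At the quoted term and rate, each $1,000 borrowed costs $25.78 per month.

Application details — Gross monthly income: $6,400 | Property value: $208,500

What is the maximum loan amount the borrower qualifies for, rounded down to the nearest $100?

Payment cap: 20% × $6,400 = $1,280/month.
At $25.78 per $1,000, that supports 1,280/25.78 × 1,000 ≈ $49,650 → $49,600.
LTV cap: 70% × $208,500 = $145,950 → $145,900.
Binding constraint: payment-to-income.

$49,600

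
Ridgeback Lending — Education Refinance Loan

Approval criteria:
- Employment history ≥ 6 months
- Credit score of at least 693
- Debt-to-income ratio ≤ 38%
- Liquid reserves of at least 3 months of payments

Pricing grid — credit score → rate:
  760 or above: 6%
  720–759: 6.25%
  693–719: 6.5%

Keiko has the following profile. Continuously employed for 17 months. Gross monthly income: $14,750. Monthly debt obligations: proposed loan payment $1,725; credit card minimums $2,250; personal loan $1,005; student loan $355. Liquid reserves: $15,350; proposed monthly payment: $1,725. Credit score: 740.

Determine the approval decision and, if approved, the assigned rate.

Credit score 740 ≥ 693 (meets minimum)
Employment 17 ≥ 6 months
Liquid reserves cover 15,350/1,725 = 8.9 months — ≥ 3 required
Total monthly debts = (1,725 + 2,250 + 1,005 + 355) = 5,335. DTI = 5,335/14,750 = 36.2% ≤ 38%
All requirements met. Score 740 falls in the 720–759 tier → 6.25%.

Approved at 6.25%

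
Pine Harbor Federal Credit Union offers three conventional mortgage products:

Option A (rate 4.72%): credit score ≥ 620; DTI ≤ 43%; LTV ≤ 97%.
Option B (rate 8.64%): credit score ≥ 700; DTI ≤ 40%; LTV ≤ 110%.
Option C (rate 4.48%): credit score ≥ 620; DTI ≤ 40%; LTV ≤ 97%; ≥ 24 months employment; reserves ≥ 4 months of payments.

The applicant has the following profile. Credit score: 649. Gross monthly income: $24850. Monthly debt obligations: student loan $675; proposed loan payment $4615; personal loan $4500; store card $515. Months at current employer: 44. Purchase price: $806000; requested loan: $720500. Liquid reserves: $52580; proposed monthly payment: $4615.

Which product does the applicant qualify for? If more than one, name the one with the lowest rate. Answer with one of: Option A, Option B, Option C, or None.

Total debts = (675 + 4,615 + 4,500 + 515) = 10,305; DTI = 10,305/24,850 = 41.5%.
LTV = 720,500/806,000 = 89.4%.
Reserves = 52,580/4,615 = 11.4 months.
Option A: score 649 ≥ 620; DTI 41.5% ≤ 43%; LTV 89.4% ≤ 97% → qualifies.
Option B: score 649 < 700; DTI 41.5% > 40%; LTV 89.4% ≤ 110% → does not qualify.
Option C: score 649 ≥ 620; DTI 41.5% > 40%; LTV 89.4% ≤ 97%; employment 44 ≥ 24 mo; reserves 11.4 ≥ 4 mo → does not qualify.

Option A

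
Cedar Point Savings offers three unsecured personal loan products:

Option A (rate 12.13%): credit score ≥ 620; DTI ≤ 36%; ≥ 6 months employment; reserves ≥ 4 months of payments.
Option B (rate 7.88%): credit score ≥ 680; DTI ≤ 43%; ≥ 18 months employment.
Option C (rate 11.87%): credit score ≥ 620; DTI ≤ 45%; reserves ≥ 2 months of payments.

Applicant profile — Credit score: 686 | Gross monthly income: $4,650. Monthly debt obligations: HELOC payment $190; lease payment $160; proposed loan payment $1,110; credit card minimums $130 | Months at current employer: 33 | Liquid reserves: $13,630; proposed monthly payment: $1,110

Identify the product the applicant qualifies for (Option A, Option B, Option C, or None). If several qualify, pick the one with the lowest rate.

Option B

Total debts = (190 + 160 + 1,110 + 130) = 1,590; DTI = 1,590/4,650 = 34.2%.
Reserves = 13,630/1,110 = 12.3 months.
Option A: score 686 ≥ 620; DTI 34.2% ≤ 36%; employment 33 ≥ 6 mo; reserves 12.3 ≥ 4 mo → qualifies.
Option B: score 686 ≥ 680; DTI 34.2% ≤ 43%; employment 33 ≥ 18 mo → qualifies.
Option C: score 686 ≥ 620; DTI 34.2% ≤ 45%; reserves 12.3 ≥ 2 mo → qualifies.
Qualifying: Option A, Option B, Option C. Lowest rate is 7.88% → Option B.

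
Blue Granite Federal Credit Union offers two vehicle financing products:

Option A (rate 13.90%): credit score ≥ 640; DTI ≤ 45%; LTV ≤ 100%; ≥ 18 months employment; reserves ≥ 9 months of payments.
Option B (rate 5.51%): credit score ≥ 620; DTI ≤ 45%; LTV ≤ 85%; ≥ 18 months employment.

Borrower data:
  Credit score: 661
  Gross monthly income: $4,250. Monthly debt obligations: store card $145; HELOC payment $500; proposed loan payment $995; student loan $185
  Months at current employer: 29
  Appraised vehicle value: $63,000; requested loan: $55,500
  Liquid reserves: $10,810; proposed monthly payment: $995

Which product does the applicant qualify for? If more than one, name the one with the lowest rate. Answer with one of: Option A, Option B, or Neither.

Option A

Total debts = (145 + 500 + 995 + 185) = 1,825; DTI = 1,825/4,250 = 42.9%.
LTV = 55,500/63,000 = 88.1%.
Reserves = 10,810/995 = 10.9 months.
Option A: score 661 ≥ 640; DTI 42.9% ≤ 45%; LTV 88.1% ≤ 100%; employment 29 ≥ 18 mo; reserves 10.9 ≥ 9 mo → qualifies.
Option B: score 661 ≥ 620; DTI 42.9% ≤ 45%; LTV 88.1% > 85%; employment 29 ≥ 18 mo → does not qualify.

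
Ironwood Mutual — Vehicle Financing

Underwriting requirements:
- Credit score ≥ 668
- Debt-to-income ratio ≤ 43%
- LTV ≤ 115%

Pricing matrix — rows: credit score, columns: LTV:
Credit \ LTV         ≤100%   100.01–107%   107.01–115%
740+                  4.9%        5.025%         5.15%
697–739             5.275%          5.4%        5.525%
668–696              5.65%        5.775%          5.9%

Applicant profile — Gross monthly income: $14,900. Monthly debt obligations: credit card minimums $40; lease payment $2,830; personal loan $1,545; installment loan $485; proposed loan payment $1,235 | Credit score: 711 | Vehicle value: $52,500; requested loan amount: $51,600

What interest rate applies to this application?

5.275%

Credit score 711 ≥ 668; Total monthly debts = (40 + 2,830 + 1,545 + 485 + 1,235) = 6,135. DTI: 6,135 ÷ 14,900 = 41.2%, within the 43% cap
LTV: 51,600 ÷ 52,500 = 98.3%, within 115% cap
Credit 711 → row 697–739; LTV 98.3% → column ≤100%. Grid cell → 5.275%.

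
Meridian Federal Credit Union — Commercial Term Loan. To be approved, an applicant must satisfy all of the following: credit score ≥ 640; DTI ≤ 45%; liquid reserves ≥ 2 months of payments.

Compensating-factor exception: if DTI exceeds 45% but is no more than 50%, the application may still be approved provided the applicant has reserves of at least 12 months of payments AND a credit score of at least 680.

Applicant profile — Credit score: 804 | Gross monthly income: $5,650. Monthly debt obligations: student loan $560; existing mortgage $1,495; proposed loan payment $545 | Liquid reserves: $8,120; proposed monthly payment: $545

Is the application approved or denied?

Approved

Credit score 804 ≥ 640 (meets base)
Total debts = (560 + 1,495 + 545) = 2,600. DTI: 2,600 ÷ 5,650 = 46%, over the 45% base limit.
Liquid reserves cover 8,120/545 = 14.9 months — ≥ 2 required
DTI 46% is within the 45%–50% exception band; checking compensating factors.
Reserves 14.9 ≥ 12 months; credit score 804 ≥ 680.
Both compensating conditions met → exception applies.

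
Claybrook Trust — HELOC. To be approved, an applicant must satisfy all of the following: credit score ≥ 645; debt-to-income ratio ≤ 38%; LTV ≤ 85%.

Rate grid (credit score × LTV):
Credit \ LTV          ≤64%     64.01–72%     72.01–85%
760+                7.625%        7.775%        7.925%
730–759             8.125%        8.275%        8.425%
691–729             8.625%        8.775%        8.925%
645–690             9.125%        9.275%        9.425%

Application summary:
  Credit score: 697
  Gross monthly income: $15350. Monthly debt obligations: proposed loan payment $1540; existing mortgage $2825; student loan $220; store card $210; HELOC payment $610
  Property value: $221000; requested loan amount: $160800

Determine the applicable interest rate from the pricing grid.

8.925%

Credit score 697 ≥ 645; Total monthly debts = (1,540 + 2,825 + 220 + 210 + 610) = 5,405. DTI: 5,405 ÷ 15,350 = 35.2%, within the 38% cap
LTV: 160,800 ÷ 221,000 = 72.8%, within 85% cap
Credit 697 → row 691–729; LTV 72.8% → column 72.01–85%. Grid cell → 8.925%.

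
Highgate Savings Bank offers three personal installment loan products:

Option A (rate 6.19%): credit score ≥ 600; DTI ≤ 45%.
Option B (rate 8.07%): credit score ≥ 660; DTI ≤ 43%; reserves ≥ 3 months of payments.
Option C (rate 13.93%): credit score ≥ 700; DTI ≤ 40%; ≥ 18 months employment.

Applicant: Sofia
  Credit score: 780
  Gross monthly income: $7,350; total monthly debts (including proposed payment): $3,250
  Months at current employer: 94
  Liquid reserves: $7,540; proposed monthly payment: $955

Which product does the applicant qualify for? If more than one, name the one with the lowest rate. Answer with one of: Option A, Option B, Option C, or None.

Option A

DTI = 3,250/7,350 = 44.2%.
Reserves = 7,540/955 = 7.9 months.
Option A: score 780 ≥ 600; DTI 44.2% ≤ 45% → qualifies.
Option B: score 780 ≥ 660; DTI 44.2% > 43%; reserves 7.9 ≥ 3 mo → does not qualify.
Option C: score 780 ≥ 700; DTI 44.2% > 40%; employment 94 ≥ 18 mo → does not qualify.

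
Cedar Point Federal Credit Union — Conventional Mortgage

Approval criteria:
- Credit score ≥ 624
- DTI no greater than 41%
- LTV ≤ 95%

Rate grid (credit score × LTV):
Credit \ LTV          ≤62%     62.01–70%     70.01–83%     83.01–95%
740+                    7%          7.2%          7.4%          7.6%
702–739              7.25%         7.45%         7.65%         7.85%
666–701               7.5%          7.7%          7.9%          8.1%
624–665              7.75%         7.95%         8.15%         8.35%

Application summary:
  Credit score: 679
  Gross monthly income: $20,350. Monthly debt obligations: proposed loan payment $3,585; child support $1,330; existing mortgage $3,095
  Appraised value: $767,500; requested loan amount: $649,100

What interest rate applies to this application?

Credit score 679 ≥ 624; Total monthly debts = (3,585 + 1,330 + 3,095) = 8,010. Debt-to-income = 8,010/20,350 = 39.4% — meets 41% limit
Loan-to-value = 649,100/767,500 = 84.6% — pass (95% max)
Row: 679 falls in 666–701. Column: 84.6% falls in 83.01–95%. Rate = 8.1%.

8.1%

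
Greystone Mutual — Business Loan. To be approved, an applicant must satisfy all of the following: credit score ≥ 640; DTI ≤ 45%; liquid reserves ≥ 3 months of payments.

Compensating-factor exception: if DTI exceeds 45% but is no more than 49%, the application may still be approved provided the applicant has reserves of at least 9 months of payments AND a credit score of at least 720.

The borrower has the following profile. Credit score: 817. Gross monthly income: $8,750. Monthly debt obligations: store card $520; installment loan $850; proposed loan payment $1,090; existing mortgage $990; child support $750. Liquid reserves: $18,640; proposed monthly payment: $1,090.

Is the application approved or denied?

Approved

Credit score 817 ≥ 640 (meets base)
Total debts = (520 + 850 + 1,090 + 990 + 750) = 4,200. DTI: 4,200 ÷ 8,750 = 48%, over the 45% base limit.
Reserves: 18,640 ÷ 1,090 = 17.1 months (meets 3-month minimum)
48% falls in the override range (45%–49%), so the compensating-factor test applies.
Reserves 17.1 ≥ 9 months; credit score 817 ≥ 720.
Both compensating conditions met → exception applies.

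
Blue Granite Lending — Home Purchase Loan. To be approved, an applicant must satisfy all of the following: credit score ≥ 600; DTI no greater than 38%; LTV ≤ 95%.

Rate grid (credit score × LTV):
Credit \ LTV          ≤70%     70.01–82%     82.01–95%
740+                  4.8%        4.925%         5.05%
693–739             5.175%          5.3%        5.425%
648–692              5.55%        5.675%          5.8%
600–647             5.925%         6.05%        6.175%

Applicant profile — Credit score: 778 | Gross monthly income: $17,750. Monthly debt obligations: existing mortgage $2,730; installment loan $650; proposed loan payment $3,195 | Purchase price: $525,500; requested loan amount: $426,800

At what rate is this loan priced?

Credit score 778 ≥ 600; Total monthly debts = (2,730 + 650 + 3,195) = 6,575. Debt-to-income = 6,575/17,750 = 37% — meets 38% limit
LTV: 426,800 ÷ 525,500 = 81.2%, within 95% cap
Credit 778 → row 740+; LTV 81.2% → column 70.01–82%. Grid cell → 4.925%.

4.925%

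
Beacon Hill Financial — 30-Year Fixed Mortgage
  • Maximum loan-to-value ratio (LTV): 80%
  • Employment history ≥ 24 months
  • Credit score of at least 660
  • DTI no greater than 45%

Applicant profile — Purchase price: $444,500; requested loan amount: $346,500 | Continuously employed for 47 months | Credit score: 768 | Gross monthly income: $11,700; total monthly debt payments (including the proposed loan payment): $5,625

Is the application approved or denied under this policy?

Denied

LTV: 346,500 ÷ 444,500 = 78%, within 80% cap
Employment 47 ≥ 24 months
Credit score 768 ≥ 660 (meets)
Debt-to-income = 5,625/11,700 = 48.1% — over 45% limit
Fails on DTI.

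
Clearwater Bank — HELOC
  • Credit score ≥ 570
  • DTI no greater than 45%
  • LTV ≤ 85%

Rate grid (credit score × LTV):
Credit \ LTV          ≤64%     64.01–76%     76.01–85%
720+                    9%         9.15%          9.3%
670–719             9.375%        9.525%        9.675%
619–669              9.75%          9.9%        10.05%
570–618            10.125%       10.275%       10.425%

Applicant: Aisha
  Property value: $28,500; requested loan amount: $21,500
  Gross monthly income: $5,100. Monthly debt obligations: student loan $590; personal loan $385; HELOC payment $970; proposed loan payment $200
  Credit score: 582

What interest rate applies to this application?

10.275%

Credit score 582 ≥ 570; Total monthly debts = (590 + 385 + 970 + 200) = 2,145. DTI = 2,145/5,100 = 42.1% ≤ 45%
LTV = 21,500/28,500 = 75.4% ≤ 85%
Credit 582 → row 570–618; LTV 75.4% → column 64.01–76%. Grid cell → 10.275%.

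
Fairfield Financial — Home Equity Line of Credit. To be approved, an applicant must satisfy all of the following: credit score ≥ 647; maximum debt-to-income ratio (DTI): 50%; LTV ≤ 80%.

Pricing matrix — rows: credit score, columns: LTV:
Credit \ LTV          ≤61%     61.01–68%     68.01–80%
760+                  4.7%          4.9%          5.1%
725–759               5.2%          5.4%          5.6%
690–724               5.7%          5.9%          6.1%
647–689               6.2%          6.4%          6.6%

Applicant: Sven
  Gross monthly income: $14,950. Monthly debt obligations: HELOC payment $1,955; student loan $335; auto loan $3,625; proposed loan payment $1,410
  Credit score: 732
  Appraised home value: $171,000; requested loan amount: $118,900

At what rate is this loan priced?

5.6%

Credit score 732 ≥ 647; Total monthly debts = (1,955 + 335 + 3,625 + 1,410) = 7,325. Debt-to-income = 7,325/14,950 = 49% — meets 50% limit
LTV = 118,900/171,000 = 69.5% ≤ 80%
Credit 732 → row 725–759; LTV 69.5% → column 68.01–80%. Grid cell → 5.6%.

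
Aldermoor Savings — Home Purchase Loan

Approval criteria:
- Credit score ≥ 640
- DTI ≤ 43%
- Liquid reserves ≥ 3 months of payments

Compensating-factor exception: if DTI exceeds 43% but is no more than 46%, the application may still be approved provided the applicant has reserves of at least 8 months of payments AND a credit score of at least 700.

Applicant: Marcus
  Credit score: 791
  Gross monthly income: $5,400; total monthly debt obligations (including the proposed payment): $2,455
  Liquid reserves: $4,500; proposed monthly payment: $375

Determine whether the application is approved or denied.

Approved

Credit score 791 ≥ 640 (meets base)
DTI = 2,455/5,400 = 45.5% > 43% — standard DTI limit exceeded.
Reserves = 4,500/375 = 12.0 months ≥ 3
45.5% falls in the override range (43%–46%), so the compensating-factor test applies.
Override check — reserves: 12.0 mo (ok); score: 791 (ok).
Both compensating conditions met → exception applies.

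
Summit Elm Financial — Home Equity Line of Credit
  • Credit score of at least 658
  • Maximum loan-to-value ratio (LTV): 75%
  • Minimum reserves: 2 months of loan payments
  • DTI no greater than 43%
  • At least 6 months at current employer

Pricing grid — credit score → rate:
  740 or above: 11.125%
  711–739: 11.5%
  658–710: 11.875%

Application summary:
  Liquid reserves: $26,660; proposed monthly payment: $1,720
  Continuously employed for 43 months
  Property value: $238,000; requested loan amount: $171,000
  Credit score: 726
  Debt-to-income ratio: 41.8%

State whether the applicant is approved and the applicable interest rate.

Approved at 11.5%

Credit score 726 ≥ 658 (meets minimum)
Debt-to-income 41.8% vs 43% cap — pass
Employment 43 ≥ 6 months
LTV: 171,000 ÷ 238,000 = 71.8%, within 75% cap
Reserves: 26,660 ÷ 1,720 = 15.5 months (meets 2-month minimum)
All requirements met. Score 726 falls in the 711–739 tier → 11.5%.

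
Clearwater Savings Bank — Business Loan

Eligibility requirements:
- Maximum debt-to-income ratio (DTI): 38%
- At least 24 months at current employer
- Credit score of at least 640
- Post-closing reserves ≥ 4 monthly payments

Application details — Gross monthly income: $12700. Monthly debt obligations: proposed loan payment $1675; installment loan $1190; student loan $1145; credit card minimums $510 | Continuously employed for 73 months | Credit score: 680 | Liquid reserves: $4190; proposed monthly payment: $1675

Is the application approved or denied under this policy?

Denied

Total monthly debts = (1,675 + 1,190 + 1,145 + 510) = 4,520. DTI = 4,520/12,700 = 35.6% ≤ 38%
Employment 73 ≥ 24 months
Credit score 680 ≥ 640 (meets)
Reserves = 4,190/1,675 = 2.5 months < 4
Fails on reserves.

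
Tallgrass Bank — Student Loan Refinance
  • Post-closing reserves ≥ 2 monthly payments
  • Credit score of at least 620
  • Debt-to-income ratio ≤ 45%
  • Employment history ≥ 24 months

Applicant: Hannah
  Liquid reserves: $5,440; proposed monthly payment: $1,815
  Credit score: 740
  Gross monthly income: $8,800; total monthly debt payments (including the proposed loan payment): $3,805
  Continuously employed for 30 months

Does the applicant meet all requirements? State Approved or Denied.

Reserves = 5,440/1,815 = 3.0 months ≥ 2
Credit score 740 ≥ 620 (meets)
DTI = 3,805/8,800 = 43.2% ≤ 45%
Employment 30 ≥ 24 months
All criteria satisfied.

Approved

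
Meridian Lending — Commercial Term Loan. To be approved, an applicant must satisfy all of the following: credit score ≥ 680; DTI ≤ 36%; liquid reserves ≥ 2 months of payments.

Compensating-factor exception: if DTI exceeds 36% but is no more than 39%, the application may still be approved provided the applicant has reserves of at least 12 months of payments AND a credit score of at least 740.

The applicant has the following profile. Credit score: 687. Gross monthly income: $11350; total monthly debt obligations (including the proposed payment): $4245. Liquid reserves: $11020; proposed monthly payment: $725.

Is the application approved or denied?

Denied

Credit score 687 ≥ 680 (meets base)
DTI: 4,245 ÷ 11,350 = 37.4%, over the 36% base limit.
Liquid reserves cover 11,020/725 = 15.2 months — ≥ 2 required
DTI 37.4% is within the 36%–39% exception band; checking compensating factors.
Override check — reserves: 15.2 mo (ok); score: 687 (below 740).
Compensating-factor requirement not fully met.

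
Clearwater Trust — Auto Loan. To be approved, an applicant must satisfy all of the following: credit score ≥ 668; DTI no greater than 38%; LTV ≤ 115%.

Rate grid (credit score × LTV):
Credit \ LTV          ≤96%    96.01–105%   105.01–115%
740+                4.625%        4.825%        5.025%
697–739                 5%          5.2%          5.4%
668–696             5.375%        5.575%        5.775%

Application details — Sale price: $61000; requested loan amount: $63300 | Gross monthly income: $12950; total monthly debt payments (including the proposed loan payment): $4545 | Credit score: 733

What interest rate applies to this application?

5.2%

Credit score 733 ≥ 668; Debt-to-income = 4,545/12,950 = 35.1% — meets 38% limit
LTV: 63,300 ÷ 61,000 = 103.8%, within 115% cap
Row: 733 falls in 697–739. Column: 103.8% falls in 96.01–105%. Rate = 5.2%.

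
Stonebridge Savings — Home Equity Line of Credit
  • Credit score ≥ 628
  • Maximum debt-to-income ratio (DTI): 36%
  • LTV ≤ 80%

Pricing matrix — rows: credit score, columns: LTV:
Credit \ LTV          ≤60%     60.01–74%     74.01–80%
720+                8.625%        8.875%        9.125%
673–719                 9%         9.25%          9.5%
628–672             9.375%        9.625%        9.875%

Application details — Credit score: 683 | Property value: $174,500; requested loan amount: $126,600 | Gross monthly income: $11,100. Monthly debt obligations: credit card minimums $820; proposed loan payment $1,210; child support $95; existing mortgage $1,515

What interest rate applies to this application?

Credit score 683 ≥ 628; Total monthly debts = (820 + 1,210 + 95 + 1,515) = 3,640. Debt-to-income = 3,640/11,100 = 32.8% — meets 36% limit
LTV = 126,600/174,500 = 72.6% ≤ 80%
Row: 683 falls in 673–719. Column: 72.6% falls in 60.01–74%. Rate = 9.25%.

9.25%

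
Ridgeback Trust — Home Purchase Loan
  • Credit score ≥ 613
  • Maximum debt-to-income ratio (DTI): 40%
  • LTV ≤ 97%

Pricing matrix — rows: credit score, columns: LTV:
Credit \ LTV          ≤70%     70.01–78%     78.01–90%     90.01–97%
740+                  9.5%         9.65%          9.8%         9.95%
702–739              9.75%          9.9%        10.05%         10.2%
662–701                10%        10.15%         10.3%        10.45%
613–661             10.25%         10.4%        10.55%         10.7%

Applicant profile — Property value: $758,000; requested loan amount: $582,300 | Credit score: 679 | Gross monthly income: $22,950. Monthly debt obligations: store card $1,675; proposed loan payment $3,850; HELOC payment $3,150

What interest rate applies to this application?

10.15%

Credit score 679 ≥ 613; Total monthly debts = (1,675 + 3,850 + 3,150) = 8,675. DTI: 8,675 ÷ 22,950 = 37.8%, within the 40% cap
LTV: 582,300 ÷ 758,000 = 76.8%, within 97% cap
Score 679 is in the 662–701 band; LTV 76.8% is in the 70.01–78% band → 10.15%.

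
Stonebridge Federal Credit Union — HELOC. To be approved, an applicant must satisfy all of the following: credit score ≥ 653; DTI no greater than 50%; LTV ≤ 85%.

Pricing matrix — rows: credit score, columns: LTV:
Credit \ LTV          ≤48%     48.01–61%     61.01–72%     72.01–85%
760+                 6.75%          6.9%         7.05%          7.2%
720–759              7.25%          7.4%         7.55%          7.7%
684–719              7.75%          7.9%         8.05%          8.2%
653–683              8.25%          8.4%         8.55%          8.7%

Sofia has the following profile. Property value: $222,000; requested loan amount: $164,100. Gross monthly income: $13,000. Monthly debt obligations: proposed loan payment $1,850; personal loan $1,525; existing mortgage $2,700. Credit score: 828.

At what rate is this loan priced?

Credit score 828 ≥ 653; Total monthly debts = (1,850 + 1,525 + 2,700) = 6,075. DTI = 6,075/13,000 = 46.7% ≤ 50%
LTV = 164,100/222,000 = 73.9% ≤ 85%
Credit 828 → row 760+; LTV 73.9% → column 72.01–85%. Grid cell → 7.2%.

7.2%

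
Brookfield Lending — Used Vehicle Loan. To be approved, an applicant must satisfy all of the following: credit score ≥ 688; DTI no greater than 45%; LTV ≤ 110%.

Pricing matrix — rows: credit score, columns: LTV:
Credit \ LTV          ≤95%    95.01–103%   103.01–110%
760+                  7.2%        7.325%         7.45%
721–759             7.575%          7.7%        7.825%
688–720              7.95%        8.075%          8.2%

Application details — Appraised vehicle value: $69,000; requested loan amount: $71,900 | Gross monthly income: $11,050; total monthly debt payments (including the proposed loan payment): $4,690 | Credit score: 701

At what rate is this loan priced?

Credit score 701 ≥ 688; Debt-to-income = 4,690/11,050 = 42.4% — meets 45% limit
LTV = 71,900/69,000 = 104.2% ≤ 110%
Credit 701 → row 688–720; LTV 104.2% → column 103.01–110%. Grid cell → 8.2%.

8.2%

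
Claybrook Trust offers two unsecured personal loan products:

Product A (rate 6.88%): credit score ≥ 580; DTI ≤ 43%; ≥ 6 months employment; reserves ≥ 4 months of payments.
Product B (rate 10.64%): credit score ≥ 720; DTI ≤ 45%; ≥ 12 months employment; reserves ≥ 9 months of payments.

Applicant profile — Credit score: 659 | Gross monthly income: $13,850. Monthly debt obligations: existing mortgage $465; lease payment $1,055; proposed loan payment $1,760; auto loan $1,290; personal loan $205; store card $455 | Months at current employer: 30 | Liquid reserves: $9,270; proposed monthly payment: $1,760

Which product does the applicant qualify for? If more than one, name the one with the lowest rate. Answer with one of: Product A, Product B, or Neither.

Product A

Total debts = (465 + 1,055 + 1,760 + 1,290 + 205 + 455) = 5,230; DTI = 5,230/13,850 = 37.8%.
Reserves = 9,270/1,760 = 5.3 months.
Product A: score 659 ≥ 580; DTI 37.8% ≤ 43%; employment 30 ≥ 6 mo; reserves 5.3 ≥ 4 mo → qualifies.
Product B: score 659 < 720; DTI 37.8% ≤ 45%; employment 30 ≥ 12 mo; reserves 5.3 < 9 mo → does not qualify.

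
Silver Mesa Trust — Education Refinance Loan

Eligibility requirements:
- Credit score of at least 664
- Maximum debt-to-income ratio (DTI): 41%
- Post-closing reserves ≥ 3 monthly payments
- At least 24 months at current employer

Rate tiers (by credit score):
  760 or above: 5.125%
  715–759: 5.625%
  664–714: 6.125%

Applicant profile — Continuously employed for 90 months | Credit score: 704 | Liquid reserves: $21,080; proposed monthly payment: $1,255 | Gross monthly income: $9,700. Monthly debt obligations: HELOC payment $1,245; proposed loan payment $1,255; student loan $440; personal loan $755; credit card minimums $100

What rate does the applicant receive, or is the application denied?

Approved at 6.125%

Credit score 704 ≥ 664 (meets minimum)
Total monthly debts = (1,245 + 1,255 + 440 + 755 + 100) = 3,795. Debt-to-income = 3,795/9,700 = 39.1% — meets 41% limit
Reserves = 21,080/1,255 = 16.8 months ≥ 3
Employment 90 ≥ 24 months
All requirements met. Score 704 falls in the 664–714 tier → 6.125%.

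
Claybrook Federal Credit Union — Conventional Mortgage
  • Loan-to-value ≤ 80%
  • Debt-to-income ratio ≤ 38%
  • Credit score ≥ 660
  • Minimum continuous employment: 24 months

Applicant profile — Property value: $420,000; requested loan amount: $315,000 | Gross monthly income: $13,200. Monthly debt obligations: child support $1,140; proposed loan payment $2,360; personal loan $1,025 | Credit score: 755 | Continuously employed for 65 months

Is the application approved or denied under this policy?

Loan-to-value = 315,000/420,000 = 75% — pass (80% max)
Total monthly debts = (1,140 + 2,360 + 1,025) = 4,525. Debt-to-income = 4,525/13,200 = 34.3% — meets 38% limit
Credit score 755 ≥ 660 (meets)
Employment 65 ≥ 24 months
All criteria satisfied.

Approved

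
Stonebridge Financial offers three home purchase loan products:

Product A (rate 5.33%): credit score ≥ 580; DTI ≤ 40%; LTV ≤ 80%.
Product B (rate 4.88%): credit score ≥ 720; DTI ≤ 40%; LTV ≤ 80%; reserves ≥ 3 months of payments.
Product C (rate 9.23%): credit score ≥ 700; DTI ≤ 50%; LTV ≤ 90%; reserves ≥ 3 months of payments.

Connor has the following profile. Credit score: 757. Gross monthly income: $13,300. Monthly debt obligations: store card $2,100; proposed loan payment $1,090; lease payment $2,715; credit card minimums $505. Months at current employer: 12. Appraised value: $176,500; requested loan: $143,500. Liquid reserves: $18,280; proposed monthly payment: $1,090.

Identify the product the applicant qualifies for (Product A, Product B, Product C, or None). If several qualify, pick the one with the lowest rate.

Product C

Total debts = (2,100 + 1,090 + 2,715 + 505) = 6,410; DTI = 6,410/13,300 = 48.2%.
LTV = 143,500/176,500 = 81.3%.
Reserves = 18,280/1,090 = 16.8 months.
Product A: score 757 ≥ 580; DTI 48.2% > 40%; LTV 81.3% > 80% → does not qualify.
Product B: score 757 ≥ 720; DTI 48.2% > 40%; LTV 81.3% > 80%; reserves 16.8 ≥ 3 mo → does not qualify.
Product C: score 757 ≥ 700; DTI 48.2% ≤ 50%; LTV 81.3% ≤ 90%; reserves 16.8 ≥ 3 mo → qualifies.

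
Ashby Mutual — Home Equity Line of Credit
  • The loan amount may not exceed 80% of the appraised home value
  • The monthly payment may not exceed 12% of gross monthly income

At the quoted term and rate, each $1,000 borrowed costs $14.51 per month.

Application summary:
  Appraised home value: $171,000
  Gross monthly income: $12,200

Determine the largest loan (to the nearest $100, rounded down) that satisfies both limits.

$100,800

Payment cap: 12% × $12,200 = $1,464/month.
At $14.51 per $1,000, that supports 1,464/14.51 × 1,000 ≈ $100,895 → $100,800.
LTV cap: 80% × $171,000 = $136,800 → $136,800.
Binding constraint: payment-to-income.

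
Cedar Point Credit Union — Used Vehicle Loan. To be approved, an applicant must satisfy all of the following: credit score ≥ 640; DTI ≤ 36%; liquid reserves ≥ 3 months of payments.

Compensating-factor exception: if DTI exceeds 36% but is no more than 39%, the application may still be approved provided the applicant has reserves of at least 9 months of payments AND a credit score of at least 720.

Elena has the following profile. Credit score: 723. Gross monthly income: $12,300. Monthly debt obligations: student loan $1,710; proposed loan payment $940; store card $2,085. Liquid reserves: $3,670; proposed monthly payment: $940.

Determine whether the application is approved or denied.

Denied

Credit score 723 ≥ 640 (meets base)
Total debts = (1,710 + 940 + 2,085) = 4,735. DTI = 4,735/12,300 = 38.5% > 36% — standard DTI limit exceeded.
Reserves = 3,670/940 = 3.9 months ≥ 3
38.5% falls in the override range (36%–39%), so the compensating-factor test applies.
Reserves 3.9 < 9 months; credit score 723 ≥ 720.
Override conditions not both satisfied; exception does not apply.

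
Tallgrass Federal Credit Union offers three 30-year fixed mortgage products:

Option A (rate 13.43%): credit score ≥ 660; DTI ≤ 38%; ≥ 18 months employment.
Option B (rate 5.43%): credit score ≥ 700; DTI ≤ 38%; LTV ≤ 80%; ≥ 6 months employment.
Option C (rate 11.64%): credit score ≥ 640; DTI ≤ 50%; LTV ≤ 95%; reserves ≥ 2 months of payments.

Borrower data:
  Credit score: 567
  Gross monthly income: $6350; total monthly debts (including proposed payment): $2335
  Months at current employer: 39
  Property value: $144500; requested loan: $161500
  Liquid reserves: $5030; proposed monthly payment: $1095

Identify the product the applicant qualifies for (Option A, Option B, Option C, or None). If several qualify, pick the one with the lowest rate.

DTI = 2,335/6,350 = 36.8%.
LTV = 161,500/144,500 = 111.8%.
Reserves = 5,030/1,095 = 4.6 months.
Option A: score 567 < 660; DTI 36.8% ≤ 38%; employment 39 ≥ 18 mo → does not qualify.
Option B: score 567 < 700; DTI 36.8% ≤ 38%; LTV 111.8% > 80%; employment 39 ≥ 6 mo → does not qualify.
Option C: score 567 < 640; DTI 36.8% ≤ 50%; LTV 111.8% > 95%; reserves 4.6 ≥ 2 mo → does not qualify.

None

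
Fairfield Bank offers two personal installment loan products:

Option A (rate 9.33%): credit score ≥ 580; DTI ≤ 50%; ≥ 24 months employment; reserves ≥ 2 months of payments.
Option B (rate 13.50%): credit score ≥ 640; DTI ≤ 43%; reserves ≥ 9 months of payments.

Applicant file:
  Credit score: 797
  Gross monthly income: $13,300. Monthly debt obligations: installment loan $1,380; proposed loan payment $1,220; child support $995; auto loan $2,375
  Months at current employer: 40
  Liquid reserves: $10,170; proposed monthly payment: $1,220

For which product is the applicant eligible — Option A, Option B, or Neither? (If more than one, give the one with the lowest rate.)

Total debts = (1,380 + 1,220 + 995 + 2,375) = 5,970; DTI = 5,970/13,300 = 44.9%.
Reserves = 10,170/1,220 = 8.3 months.
Option A: score 797 ≥ 580; DTI 44.9% ≤ 50%; employment 40 ≥ 24 mo; reserves 8.3 ≥ 2 mo → qualifies.
Option B: score 797 ≥ 640; DTI 44.9% > 43%; reserves 8.3 < 9 mo → does not qualify.

Option A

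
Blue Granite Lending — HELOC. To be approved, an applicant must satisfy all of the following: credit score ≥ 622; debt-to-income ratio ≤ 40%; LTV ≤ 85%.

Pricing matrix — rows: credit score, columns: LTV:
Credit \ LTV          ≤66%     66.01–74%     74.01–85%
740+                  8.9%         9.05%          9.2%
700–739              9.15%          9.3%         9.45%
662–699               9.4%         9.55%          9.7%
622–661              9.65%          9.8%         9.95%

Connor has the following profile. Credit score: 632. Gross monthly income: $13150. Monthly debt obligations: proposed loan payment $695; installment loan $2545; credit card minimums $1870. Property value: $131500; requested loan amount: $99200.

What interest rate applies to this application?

9.95%

Credit score 632 ≥ 622; Total monthly debts = (695 + 2,545 + 1,870) = 5,110. DTI = 5,110/13,150 = 38.9% ≤ 40%
LTV: 99,200 ÷ 131,500 = 75.4%, within 85% cap
Score 632 is in the 622–661 band; LTV 75.4% is in the 74.01–85% band → 9.95%.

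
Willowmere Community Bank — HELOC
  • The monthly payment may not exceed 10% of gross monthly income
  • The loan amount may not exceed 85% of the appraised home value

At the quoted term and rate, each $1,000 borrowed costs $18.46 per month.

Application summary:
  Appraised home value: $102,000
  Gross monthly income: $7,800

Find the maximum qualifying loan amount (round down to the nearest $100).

Payment cap: 10% × $7,800 = $780/month.
At $18.46 per $1,000, that supports 780/18.46 × 1,000 ≈ $42,253 → $42,200.
LTV cap: 85% × $102,000 = $86,700 → $86,700.
Binding constraint: payment-to-income.

$42,200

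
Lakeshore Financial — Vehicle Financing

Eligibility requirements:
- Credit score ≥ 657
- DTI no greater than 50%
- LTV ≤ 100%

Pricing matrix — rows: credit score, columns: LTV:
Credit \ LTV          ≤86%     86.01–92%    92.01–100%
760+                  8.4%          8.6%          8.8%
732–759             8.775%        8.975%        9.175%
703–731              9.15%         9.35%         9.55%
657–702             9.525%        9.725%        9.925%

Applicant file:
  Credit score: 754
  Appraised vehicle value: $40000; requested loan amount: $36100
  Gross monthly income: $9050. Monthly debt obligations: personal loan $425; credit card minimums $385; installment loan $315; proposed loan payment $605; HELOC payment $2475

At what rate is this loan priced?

Credit score 754 ≥ 657; Total monthly debts = (425 + 385 + 315 + 605 + 2,475) = 4,205. DTI = 4,205/9,050 = 46.5% ≤ 50%
LTV = 36,100/40,000 = 90.2% ≤ 100%
Credit 754 → row 732–759; LTV 90.2% → column 86.01–92%. Grid cell → 8.975%.

8.975%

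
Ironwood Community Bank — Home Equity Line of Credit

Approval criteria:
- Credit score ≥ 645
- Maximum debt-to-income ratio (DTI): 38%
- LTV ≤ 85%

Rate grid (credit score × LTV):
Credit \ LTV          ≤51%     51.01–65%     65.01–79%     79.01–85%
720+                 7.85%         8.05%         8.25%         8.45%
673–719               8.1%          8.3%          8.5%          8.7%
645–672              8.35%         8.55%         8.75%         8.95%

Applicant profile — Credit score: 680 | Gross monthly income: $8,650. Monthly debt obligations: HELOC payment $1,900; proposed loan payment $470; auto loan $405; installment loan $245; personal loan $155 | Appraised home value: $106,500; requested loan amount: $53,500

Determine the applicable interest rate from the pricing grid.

8.1%

Credit score 680 ≥ 645; Total monthly debts = (1,900 + 470 + 405 + 245 + 155) = 3,175. DTI = 3,175/8,650 = 36.7% ≤ 38%
LTV: 53,500 ÷ 106,500 = 50.2%, within 85% cap
Credit 680 → row 673–719; LTV 50.2% → column ≤51%. Grid cell → 8.1%.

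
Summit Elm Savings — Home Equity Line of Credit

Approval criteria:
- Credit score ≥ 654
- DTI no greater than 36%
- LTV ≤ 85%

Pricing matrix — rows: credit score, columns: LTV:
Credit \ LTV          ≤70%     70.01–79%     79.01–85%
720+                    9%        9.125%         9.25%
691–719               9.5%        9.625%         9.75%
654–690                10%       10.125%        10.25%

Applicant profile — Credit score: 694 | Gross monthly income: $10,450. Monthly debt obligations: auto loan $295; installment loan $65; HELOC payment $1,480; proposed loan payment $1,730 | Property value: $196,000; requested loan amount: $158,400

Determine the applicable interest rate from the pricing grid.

Credit score 694 ≥ 654; Total monthly debts = (295 + 65 + 1,480 + 1,730) = 3,570. Debt-to-income = 3,570/10,450 = 34.2% — meets 36% limit
LTV: 158,400 ÷ 196,000 = 80.8%, within 85% cap
Row: 694 falls in 691–719. Column: 80.8% falls in 79.01–85%. Rate = 9.75%.

9.75%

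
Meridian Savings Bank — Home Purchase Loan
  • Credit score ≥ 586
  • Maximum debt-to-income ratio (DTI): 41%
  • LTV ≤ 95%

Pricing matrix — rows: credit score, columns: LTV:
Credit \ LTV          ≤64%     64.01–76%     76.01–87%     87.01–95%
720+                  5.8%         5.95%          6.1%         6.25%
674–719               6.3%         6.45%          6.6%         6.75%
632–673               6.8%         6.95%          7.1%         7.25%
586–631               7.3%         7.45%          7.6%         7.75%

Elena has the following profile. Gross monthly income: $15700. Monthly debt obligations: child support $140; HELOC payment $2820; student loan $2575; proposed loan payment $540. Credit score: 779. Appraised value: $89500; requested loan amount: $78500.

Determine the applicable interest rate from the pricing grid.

6.25%

Credit score 779 ≥ 586; Total monthly debts = (140 + 2,820 + 2,575 + 540) = 6,075. DTI: 6,075 ÷ 15,700 = 38.7%, within the 41% cap
LTV = 78,500/89,500 = 87.7% ≤ 95%
Row: 779 falls in 720+. Column: 87.7% falls in 87.01–95%. Rate = 6.25%.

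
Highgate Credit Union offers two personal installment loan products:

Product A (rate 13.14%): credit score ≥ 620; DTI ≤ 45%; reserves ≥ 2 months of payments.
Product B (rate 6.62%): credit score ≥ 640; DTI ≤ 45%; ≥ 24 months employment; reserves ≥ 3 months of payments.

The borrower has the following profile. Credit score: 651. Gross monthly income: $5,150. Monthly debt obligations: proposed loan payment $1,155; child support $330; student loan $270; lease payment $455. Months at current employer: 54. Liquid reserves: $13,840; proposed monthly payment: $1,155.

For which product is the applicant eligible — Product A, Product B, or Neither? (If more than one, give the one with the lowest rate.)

Product B

Total debts = (1,155 + 330 + 270 + 455) = 2,210; DTI = 2,210/5,150 = 42.9%.
Reserves = 13,840/1,155 = 12.0 months.
Product A: score 651 ≥ 620; DTI 42.9% ≤ 45%; reserves 12.0 ≥ 2 mo → qualifies.
Product B: score 651 ≥ 640; DTI 42.9% ≤ 45%; employment 54 ≥ 24 mo; reserves 12.0 ≥ 3 mo → qualifies.
Qualifying: Product A, Product B. Lowest rate is 6.62% → Product B.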